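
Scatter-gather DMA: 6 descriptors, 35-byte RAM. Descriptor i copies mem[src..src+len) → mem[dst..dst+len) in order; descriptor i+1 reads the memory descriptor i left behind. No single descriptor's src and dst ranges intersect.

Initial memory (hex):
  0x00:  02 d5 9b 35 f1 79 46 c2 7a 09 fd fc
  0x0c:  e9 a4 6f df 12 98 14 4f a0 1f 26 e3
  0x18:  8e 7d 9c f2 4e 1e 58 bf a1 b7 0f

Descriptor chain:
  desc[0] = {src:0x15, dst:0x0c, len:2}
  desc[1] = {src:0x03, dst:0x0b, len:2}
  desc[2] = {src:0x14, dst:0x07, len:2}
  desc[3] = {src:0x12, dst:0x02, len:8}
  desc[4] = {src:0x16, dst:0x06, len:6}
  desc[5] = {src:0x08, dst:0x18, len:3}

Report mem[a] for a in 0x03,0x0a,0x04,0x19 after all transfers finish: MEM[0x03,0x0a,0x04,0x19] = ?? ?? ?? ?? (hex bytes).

#0 dst[0x0c+2] := {0x1f,0x26}
#1 dst[0x0b+2] := {0x35,0xf1}
#2 dst[0x07+2] := {0xa0,0x1f}
#3 dst[0x02+8] := {0x14,0x4f,0xa0,0x1f,0x26,0xe3,0x8e,0x7d}
#4 dst[0x06+6] := {0x26,0xe3,0x8e,0x7d,0x9c,0xf2}
#5 dst[0x18+3] := {0x8e,0x7d,0x9c}
query mem[0x03]=0x4f, mem[0x0a]=0x9c, mem[0x04]=0xa0, mem[0x19]=0x7d

MEM[0x03,0x0a,0x04,0x19] = 4f 9c a0 7d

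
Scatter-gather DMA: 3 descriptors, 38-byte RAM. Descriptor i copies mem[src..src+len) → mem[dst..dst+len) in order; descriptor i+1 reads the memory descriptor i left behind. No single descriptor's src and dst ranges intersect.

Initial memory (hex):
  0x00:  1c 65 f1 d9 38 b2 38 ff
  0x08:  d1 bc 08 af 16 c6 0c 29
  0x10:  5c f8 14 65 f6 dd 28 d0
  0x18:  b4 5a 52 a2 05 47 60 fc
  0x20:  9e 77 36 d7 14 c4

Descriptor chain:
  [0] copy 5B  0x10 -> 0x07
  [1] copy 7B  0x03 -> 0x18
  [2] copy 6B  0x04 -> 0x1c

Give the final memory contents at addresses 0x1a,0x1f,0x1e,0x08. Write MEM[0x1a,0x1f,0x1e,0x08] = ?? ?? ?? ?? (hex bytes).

MEM[0x1a,0x1f,0x1e,0x08] = b2 5c 38 f8

D0: mem[0x07..0x0b] <- [5c f8 14 65 f6]
D1: mem[0x18..0x1e] <- [d9 38 b2 38 5c f8 14]
D2: mem[0x1c..0x21] <- [38 b2 38 5c f8 14]
query mem[0x1a]=0xb2, mem[0x1f]=0x5c, mem[0x1e]=0x38, mem[0x08]=0xf8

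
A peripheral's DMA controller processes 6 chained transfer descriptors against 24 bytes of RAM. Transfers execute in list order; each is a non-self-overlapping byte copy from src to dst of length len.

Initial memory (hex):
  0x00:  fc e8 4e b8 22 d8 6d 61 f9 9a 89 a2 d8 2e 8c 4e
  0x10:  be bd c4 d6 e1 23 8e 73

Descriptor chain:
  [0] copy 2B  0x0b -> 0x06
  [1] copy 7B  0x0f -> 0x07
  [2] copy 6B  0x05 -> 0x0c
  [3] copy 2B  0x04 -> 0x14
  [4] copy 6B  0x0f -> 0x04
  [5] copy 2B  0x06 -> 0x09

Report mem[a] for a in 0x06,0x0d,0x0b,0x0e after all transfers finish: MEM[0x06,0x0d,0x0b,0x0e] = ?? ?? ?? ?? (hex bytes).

#0 dst[0x06+2] := {0xa2,0xd8}
#1 dst[0x07+7] := {0x4e,0xbe,0xbd,0xc4,0xd6,0xe1,0x23}
#2 dst[0x0c+6] := {0xd8,0xa2,0x4e,0xbe,0xbd,0xc4}
#3 dst[0x14+2] := {0x22,0xd8}
#4 dst[0x04+6] := {0xbe,0xbd,0xc4,0xc4,0xd6,0x22}
#5 dst[0x09+2] := {0xc4,0xc4}
query mem[0x06]=0xc4, mem[0x0d]=0xa2, mem[0x0b]=0xd6, mem[0x0e]=0x4e

MEM[0x06,0x0d,0x0b,0x0e] = c4 a2 d6 4e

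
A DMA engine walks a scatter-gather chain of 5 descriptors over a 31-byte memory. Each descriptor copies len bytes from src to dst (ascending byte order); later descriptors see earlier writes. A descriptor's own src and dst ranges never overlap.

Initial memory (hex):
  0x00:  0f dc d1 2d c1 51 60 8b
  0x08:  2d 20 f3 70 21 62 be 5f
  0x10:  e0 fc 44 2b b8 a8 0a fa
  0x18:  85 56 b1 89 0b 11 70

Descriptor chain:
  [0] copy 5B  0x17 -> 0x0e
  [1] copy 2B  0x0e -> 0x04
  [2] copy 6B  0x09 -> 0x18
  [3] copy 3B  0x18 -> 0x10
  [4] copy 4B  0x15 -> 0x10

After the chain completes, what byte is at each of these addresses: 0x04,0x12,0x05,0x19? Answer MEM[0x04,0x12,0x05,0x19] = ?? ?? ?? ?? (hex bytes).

[0] 0x17->0x0e len=5 : fa 85 56 b1 89
[1] 0x0e->0x04 len=2 : fa 85
[2] 0x09->0x18 len=6 : 20 f3 70 21 62 fa
[3] 0x18->0x10 len=3 : 20 f3 70
[4] 0x15->0x10 len=4 : a8 0a fa 20
query mem[0x04]=0xfa, mem[0x12]=0xfa, mem[0x05]=0x85, mem[0x19]=0xf3

MEM[0x04,0x12,0x05,0x19] = fa fa 85 f3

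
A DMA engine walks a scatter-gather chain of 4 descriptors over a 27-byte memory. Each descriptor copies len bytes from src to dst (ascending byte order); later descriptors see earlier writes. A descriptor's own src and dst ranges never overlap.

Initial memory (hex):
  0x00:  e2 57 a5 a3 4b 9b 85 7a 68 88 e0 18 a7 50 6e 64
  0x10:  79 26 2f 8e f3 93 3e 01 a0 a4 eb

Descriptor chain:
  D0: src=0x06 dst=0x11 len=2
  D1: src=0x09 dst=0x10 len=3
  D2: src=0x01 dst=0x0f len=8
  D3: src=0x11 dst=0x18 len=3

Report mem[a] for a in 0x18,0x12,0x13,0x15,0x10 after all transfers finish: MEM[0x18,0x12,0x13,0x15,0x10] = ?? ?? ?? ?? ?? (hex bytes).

[0] 0x06->0x11 len=2 : 85 7a
[1] 0x09->0x10 len=3 : 88 e0 18
[2] 0x01->0x0f len=8 : 57 a5 a3 4b 9b 85 7a 68
[3] 0x11->0x18 len=3 : a3 4b 9b
query mem[0x18]=0xa3, mem[0x12]=0x4b, mem[0x13]=0x9b, mem[0x15]=0x7a, mem[0x10]=0xa5

MEM[0x18,0x12,0x13,0x15,0x10] = a3 4b 9b 7a a5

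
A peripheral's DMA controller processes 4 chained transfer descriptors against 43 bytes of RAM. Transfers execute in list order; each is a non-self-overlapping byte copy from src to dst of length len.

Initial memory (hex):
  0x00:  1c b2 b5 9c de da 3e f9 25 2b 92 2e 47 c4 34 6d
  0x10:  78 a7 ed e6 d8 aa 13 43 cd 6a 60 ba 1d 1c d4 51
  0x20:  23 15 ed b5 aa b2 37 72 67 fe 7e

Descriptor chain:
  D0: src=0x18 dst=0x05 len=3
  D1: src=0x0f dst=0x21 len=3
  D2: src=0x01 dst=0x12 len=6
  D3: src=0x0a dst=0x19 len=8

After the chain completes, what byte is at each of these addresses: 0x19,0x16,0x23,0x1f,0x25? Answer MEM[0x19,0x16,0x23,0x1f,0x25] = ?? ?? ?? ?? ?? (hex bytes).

MEM[0x19,0x16,0x23,0x1f,0x25] = 92 cd a7 78 b2

#0 dst[0x05+3] := {0xcd,0x6a,0x60}
#1 dst[0x21+3] := {0x6d,0x78,0xa7}
#2 dst[0x12+6] := {0xb2,0xb5,0x9c,0xde,0xcd,0x6a}
#3 dst[0x19+8] := {0x92,0x2e,0x47,0xc4,0x34,0x6d,0x78,0xa7}
query mem[0x19]=0x92, mem[0x16]=0xcd, mem[0x23]=0xa7, mem[0x1f]=0x78, mem[0x25]=0xb2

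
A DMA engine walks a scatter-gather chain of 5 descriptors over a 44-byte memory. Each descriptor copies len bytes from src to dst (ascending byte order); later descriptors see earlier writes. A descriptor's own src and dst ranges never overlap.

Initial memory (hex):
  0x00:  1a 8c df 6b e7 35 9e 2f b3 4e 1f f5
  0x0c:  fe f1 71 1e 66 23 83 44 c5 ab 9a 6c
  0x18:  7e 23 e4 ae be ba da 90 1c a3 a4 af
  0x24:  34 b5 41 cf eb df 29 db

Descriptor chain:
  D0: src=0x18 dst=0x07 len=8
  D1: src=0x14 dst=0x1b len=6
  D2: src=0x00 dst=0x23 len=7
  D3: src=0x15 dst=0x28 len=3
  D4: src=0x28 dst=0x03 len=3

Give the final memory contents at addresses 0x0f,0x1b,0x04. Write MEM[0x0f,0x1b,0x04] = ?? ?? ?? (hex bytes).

  after D0: wrote 8B at 0x07 = 7e23e4aebebada90
  after D1: wrote 6B at 0x1b = c5ab9a6c7e23
  after D2: wrote 7B at 0x23 = 1a8cdf6be7359e
  after D3: wrote 3B at 0x28 = ab9a6c
  after D4: wrote 3B at 0x03 = ab9a6c
query mem[0x0f]=0x1e, mem[0x1b]=0xc5, mem[0x04]=0x9a

MEM[0x0f,0x1b,0x04] = 1e c5 9a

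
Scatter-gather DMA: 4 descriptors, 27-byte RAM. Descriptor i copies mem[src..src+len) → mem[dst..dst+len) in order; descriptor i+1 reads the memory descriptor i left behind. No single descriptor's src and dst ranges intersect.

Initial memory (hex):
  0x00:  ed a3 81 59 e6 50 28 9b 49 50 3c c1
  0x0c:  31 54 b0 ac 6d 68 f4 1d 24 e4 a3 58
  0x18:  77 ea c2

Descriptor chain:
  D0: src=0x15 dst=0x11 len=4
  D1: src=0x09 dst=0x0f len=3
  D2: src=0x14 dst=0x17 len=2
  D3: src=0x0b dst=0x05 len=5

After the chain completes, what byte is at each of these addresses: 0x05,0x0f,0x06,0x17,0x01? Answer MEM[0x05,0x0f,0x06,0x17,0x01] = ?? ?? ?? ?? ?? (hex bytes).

  after D0: wrote 4B at 0x11 = e4a35877
  after D1: wrote 3B at 0x0f = 503cc1
  after D2: wrote 2B at 0x17 = 77e4
  after D3: wrote 5B at 0x05 = c13154b050
query mem[0x05]=0xc1, mem[0x0f]=0x50, mem[0x06]=0x31, mem[0x17]=0x77, mem[0x01]=0xa3

MEM[0x05,0x0f,0x06,0x17,0x01] = c1 50 31 77 a3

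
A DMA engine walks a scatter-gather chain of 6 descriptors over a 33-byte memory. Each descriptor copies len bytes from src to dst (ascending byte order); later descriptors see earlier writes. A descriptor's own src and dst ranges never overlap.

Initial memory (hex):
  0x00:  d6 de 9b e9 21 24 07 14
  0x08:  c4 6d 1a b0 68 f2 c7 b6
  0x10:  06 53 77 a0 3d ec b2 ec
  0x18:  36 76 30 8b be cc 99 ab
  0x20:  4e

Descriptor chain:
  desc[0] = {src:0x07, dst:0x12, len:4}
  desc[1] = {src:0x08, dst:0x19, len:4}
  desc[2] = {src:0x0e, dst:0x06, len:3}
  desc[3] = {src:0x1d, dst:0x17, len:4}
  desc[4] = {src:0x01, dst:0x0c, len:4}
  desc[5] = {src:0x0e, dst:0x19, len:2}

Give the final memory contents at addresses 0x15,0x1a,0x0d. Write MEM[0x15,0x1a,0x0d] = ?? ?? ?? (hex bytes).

MEM[0x15,0x1a,0x0d] = 1a 21 9b

#0 dst[0x12+4] := {0x14,0xc4,0x6d,0x1a}
#1 dst[0x19+4] := {0xc4,0x6d,0x1a,0xb0}
#2 dst[0x06+3] := {0xc7,0xb6,0x06}
#3 dst[0x17+4] := {0xcc,0x99,0xab,0x4e}
#4 dst[0x0c+4] := {0xde,0x9b,0xe9,0x21}
#5 dst[0x19+2] := {0xe9,0x21}
query mem[0x15]=0x1a, mem[0x1a]=0x21, mem[0x0d]=0x9b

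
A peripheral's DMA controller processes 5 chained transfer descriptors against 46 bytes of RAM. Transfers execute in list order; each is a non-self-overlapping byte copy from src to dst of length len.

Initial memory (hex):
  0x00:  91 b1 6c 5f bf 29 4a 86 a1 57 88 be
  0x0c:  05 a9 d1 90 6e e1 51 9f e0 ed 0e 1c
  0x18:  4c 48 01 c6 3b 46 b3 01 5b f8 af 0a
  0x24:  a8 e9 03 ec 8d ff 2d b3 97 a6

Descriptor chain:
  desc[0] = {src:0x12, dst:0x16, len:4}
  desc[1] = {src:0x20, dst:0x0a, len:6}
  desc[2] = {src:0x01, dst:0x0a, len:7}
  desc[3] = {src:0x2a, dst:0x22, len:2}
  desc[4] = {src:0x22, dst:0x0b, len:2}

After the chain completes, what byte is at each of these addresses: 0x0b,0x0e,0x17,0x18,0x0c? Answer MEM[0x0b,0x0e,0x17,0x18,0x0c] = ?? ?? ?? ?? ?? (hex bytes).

MEM[0x0b,0x0e,0x17,0x18,0x0c] = 2d 29 9f e0 b3

[0] 0x12->0x16 len=4 : 51 9f e0 ed
[1] 0x20->0x0a len=6 : 5b f8 af 0a a8 e9
[2] 0x01->0x0a len=7 : b1 6c 5f bf 29 4a 86
[3] 0x2a->0x22 len=2 : 2d b3
[4] 0x22->0x0b len=2 : 2d b3
query mem[0x0b]=0x2d, mem[0x0e]=0x29, mem[0x17]=0x9f, mem[0x18]=0xe0, mem[0x0c]=0xb3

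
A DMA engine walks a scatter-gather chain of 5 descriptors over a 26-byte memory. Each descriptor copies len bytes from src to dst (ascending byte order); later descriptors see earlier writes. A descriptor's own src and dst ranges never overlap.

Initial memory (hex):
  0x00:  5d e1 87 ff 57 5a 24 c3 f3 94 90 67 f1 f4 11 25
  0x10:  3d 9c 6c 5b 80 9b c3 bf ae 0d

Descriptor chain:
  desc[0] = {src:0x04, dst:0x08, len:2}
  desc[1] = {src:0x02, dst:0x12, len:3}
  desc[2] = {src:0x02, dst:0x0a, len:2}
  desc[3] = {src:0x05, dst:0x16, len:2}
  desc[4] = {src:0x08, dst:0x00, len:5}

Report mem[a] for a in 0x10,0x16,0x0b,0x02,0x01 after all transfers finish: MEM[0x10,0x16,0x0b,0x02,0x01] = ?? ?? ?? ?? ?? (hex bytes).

[0] 0x04->0x08 len=2 : 57 5a
[1] 0x02->0x12 len=3 : 87 ff 57
[2] 0x02->0x0a len=2 : 87 ff
[3] 0x05->0x16 len=2 : 5a 24
[4] 0x08->0x00 len=5 : 57 5a 87 ff f1
query mem[0x10]=0x3d, mem[0x16]=0x5a, mem[0x0b]=0xff, mem[0x02]=0x87, mem[0x01]=0x5a

MEM[0x10,0x16,0x0b,0x02,0x01] = 3d 5a ff 87 5a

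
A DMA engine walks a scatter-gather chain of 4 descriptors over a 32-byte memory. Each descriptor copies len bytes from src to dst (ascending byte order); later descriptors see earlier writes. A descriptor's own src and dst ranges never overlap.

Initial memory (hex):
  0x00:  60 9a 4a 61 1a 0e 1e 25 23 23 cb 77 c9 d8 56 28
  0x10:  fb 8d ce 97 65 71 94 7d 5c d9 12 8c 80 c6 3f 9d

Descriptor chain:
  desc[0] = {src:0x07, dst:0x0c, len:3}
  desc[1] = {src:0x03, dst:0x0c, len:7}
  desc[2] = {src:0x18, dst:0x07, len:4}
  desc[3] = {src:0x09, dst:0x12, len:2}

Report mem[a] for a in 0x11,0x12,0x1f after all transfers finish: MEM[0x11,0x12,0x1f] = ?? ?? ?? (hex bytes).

MEM[0x11,0x12,0x1f] = 23 12 9d

D0: mem[0x0c..0x0e] <- [25 23 23]
D1: mem[0x0c..0x12] <- [61 1a 0e 1e 25 23 23]
D2: mem[0x07..0x0a] <- [5c d9 12 8c]
D3: mem[0x12..0x13] <- [12 8c]
query mem[0x11]=0x23, mem[0x12]=0x12, mem[0x1f]=0x9d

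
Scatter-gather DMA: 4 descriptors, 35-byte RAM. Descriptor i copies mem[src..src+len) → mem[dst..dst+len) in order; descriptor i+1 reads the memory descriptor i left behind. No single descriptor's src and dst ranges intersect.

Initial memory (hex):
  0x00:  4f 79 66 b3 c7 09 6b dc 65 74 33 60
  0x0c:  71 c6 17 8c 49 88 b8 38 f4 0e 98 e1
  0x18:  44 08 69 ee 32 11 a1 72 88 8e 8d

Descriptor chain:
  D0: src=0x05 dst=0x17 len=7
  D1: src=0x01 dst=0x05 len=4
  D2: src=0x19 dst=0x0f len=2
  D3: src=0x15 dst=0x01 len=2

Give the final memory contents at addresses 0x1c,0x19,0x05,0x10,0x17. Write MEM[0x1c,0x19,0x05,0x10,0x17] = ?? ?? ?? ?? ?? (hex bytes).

#0 dst[0x17+7] := {0x09,0x6b,0xdc,0x65,0x74,0x33,0x60}
#1 dst[0x05+4] := {0x79,0x66,0xb3,0xc7}
#2 dst[0x0f+2] := {0xdc,0x65}
#3 dst[0x01+2] := {0x0e,0x98}
query mem[0x1c]=0x33, mem[0x19]=0xdc, mem[0x05]=0x79, mem[0x10]=0x65, mem[0x17]=0x09

MEM[0x1c,0x19,0x05,0x10,0x17] = 33 dc 79 65 09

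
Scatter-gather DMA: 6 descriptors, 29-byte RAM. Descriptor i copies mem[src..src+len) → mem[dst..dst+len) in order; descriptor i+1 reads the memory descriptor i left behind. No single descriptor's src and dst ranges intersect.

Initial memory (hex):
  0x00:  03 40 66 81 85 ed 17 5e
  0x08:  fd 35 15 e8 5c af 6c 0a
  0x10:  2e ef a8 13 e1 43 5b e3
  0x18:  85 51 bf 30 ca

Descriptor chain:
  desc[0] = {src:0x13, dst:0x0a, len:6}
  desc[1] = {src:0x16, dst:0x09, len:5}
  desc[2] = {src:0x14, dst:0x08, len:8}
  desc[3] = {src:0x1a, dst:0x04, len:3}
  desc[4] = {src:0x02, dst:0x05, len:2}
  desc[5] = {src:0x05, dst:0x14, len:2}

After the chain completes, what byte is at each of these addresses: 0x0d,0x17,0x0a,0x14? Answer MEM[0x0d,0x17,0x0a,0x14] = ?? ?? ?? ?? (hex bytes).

MEM[0x0d,0x17,0x0a,0x14] = 51 e3 5b 66

[0] 0x13->0x0a len=6 : 13 e1 43 5b e3 85
[1] 0x16->0x09 len=5 : 5b e3 85 51 bf
[2] 0x14->0x08 len=8 : e1 43 5b e3 85 51 bf 30
[3] 0x1a->0x04 len=3 : bf 30 ca
[4] 0x02->0x05 len=2 : 66 81
[5] 0x05->0x14 len=2 : 66 81
query mem[0x0d]=0x51, mem[0x17]=0xe3, mem[0x0a]=0x5b, mem[0x14]=0x66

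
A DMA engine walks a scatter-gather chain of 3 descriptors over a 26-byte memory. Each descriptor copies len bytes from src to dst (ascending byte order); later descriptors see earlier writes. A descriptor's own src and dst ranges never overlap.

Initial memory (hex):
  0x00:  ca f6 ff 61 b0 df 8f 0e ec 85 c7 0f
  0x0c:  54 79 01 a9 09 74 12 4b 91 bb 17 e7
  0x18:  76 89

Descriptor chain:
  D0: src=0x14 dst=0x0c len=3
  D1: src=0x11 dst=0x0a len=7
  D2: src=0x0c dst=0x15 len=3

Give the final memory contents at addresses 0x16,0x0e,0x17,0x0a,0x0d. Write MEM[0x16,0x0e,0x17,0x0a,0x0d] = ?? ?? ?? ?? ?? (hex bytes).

MEM[0x16,0x0e,0x17,0x0a,0x0d] = 91 bb bb 74 91

[0] 0x14->0x0c len=3 : 91 bb 17
[1] 0x11->0x0a len=7 : 74 12 4b 91 bb 17 e7
[2] 0x0c->0x15 len=3 : 4b 91 bb
query mem[0x16]=0x91, mem[0x0e]=0xbb, mem[0x17]=0xbb, mem[0x0a]=0x74, mem[0x0d]=0x91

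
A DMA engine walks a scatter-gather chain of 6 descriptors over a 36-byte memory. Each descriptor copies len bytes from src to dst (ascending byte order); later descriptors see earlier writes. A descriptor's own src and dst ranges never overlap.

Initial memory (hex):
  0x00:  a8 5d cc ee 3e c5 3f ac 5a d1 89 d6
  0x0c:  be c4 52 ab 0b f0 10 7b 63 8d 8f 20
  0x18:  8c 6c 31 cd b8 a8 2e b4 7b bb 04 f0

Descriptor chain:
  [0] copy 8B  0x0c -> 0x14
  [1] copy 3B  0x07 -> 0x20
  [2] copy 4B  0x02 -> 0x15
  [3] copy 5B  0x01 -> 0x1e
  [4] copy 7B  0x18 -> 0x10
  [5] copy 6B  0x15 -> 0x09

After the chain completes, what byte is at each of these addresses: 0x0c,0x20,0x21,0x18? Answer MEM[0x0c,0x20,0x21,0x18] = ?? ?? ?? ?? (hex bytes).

MEM[0x0c,0x20,0x21,0x18] = c5 ee 3e c5

D0: mem[0x14..0x1b] <- [be c4 52 ab 0b f0 10 7b]
D1: mem[0x20..0x22] <- [ac 5a d1]
D2: mem[0x15..0x18] <- [cc ee 3e c5]
D3: mem[0x1e..0x22] <- [5d cc ee 3e c5]
D4: mem[0x10..0x16] <- [c5 f0 10 7b b8 a8 5d]
D5: mem[0x09..0x0e] <- [a8 5d 3e c5 f0 10]
query mem[0x0c]=0xc5, mem[0x20]=0xee, mem[0x21]=0x3e, mem[0x18]=0xc5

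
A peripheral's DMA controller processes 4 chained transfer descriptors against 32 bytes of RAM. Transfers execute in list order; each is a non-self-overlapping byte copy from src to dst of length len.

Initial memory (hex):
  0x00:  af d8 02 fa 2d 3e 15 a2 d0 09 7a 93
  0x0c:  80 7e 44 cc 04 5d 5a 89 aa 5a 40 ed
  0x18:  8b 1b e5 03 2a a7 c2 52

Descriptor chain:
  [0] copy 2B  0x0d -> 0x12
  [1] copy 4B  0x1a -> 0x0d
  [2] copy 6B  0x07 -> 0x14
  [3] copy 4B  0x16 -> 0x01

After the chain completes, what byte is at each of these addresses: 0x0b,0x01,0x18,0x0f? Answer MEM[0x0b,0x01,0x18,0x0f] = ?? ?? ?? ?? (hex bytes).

MEM[0x0b,0x01,0x18,0x0f] = 93 09 93 2a

#0 dst[0x12+2] := {0x7e,0x44}
#1 dst[0x0d+4] := {0xe5,0x03,0x2a,0xa7}
#2 dst[0x14+6] := {0xa2,0xd0,0x09,0x7a,0x93,0x80}
#3 dst[0x01+4] := {0x09,0x7a,0x93,0x80}
query mem[0x0b]=0x93, mem[0x01]=0x09, mem[0x18]=0x93, mem[0x0f]=0x2a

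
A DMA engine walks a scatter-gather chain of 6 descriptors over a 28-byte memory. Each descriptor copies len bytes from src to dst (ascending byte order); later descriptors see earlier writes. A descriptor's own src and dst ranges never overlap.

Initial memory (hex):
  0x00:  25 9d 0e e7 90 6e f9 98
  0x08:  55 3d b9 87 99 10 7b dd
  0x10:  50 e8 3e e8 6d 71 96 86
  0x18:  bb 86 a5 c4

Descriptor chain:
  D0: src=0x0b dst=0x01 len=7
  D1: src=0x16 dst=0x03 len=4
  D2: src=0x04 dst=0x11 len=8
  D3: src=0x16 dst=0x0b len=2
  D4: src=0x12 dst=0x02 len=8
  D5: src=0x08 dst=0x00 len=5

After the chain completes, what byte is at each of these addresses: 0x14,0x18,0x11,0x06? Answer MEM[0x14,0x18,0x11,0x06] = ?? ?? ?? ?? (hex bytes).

MEM[0x14,0x18,0x11,0x06] = e8 87 86 3d

[0] 0x0b->0x01 len=7 : 87 99 10 7b dd 50 e8
[1] 0x16->0x03 len=4 : 96 86 bb 86
[2] 0x04->0x11 len=8 : 86 bb 86 e8 55 3d b9 87
[3] 0x16->0x0b len=2 : 3d b9
[4] 0x12->0x02 len=8 : bb 86 e8 55 3d b9 87 86
[5] 0x08->0x00 len=5 : 87 86 b9 3d b9
query mem[0x14]=0xe8, mem[0x18]=0x87, mem[0x11]=0x86, mem[0x06]=0x3d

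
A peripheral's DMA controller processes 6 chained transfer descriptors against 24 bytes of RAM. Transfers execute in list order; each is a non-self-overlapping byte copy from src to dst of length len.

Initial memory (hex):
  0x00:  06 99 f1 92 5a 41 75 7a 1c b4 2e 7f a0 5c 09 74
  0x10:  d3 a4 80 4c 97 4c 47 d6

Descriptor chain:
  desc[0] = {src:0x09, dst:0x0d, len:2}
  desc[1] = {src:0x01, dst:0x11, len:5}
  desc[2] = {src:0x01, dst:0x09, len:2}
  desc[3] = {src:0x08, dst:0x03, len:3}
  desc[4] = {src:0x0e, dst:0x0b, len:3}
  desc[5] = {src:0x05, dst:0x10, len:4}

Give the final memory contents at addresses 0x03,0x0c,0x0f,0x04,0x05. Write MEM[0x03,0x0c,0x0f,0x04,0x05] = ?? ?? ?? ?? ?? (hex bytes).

[0] 0x09->0x0d len=2 : b4 2e
[1] 0x01->0x11 len=5 : 99 f1 92 5a 41
[2] 0x01->0x09 len=2 : 99 f1
[3] 0x08->0x03 len=3 : 1c 99 f1
[4] 0x0e->0x0b len=3 : 2e 74 d3
[5] 0x05->0x10 len=4 : f1 75 7a 1c
query mem[0x03]=0x1c, mem[0x0c]=0x74, mem[0x0f]=0x74, mem[0x04]=0x99, mem[0x05]=0xf1

MEM[0x03,0x0c,0x0f,0x04,0x05] = 1c 74 74 99 f1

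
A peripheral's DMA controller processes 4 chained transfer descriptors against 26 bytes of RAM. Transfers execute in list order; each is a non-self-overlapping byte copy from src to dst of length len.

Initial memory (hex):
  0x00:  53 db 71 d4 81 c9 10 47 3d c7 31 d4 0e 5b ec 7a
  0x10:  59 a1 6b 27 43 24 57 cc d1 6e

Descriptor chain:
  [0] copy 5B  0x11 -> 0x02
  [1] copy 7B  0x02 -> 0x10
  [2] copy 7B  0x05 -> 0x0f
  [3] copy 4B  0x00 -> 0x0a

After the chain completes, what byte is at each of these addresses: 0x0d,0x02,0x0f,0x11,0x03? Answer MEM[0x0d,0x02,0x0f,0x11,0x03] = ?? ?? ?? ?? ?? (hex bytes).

MEM[0x0d,0x02,0x0f,0x11,0x03] = 6b a1 43 47 6b

  after D0: wrote 5B at 0x02 = a16b274324
  after D1: wrote 7B at 0x10 = a16b274324473d
  after D2: wrote 7B at 0x0f = 4324473dc731d4
  after D3: wrote 4B at 0x0a = 53dba16b
query mem[0x0d]=0x6b, mem[0x02]=0xa1, mem[0x0f]=0x43, mem[0x11]=0x47, mem[0x03]=0x6b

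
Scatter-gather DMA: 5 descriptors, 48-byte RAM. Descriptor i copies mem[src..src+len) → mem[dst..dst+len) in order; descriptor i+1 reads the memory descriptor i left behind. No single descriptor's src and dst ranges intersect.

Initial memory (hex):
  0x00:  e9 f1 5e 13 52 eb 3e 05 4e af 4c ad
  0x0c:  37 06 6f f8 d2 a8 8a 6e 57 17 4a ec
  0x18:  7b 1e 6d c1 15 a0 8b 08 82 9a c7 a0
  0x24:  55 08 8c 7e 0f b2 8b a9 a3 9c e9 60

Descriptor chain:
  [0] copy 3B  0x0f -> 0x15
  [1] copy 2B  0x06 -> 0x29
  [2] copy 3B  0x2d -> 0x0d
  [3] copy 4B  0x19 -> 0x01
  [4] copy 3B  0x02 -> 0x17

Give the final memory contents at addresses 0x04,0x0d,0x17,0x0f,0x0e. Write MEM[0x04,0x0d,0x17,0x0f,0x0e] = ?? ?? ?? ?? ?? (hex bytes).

MEM[0x04,0x0d,0x17,0x0f,0x0e] = 15 9c 6d 60 e9

D0: mem[0x15..0x17] <- [f8 d2 a8]
D1: mem[0x29..0x2a] <- [3e 05]
D2: mem[0x0d..0x0f] <- [9c e9 60]
D3: mem[0x01..0x04] <- [1e 6d c1 15]
D4: mem[0x17..0x19] <- [6d c1 15]
query mem[0x04]=0x15, mem[0x0d]=0x9c, mem[0x17]=0x6d, mem[0x0f]=0x60, mem[0x0e]=0xe9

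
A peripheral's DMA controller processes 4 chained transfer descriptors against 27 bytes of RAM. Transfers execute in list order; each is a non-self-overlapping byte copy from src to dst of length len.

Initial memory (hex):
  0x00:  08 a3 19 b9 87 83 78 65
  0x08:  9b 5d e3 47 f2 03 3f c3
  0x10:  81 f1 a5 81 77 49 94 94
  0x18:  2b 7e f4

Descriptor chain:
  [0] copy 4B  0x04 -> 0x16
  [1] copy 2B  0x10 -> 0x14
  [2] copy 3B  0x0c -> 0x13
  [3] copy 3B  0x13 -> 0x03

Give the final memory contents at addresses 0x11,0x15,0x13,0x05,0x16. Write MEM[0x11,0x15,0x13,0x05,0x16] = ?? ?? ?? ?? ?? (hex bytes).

[0] 0x04->0x16 len=4 : 87 83 78 65
[1] 0x10->0x14 len=2 : 81 f1
[2] 0x0c->0x13 len=3 : f2 03 3f
[3] 0x13->0x03 len=3 : f2 03 3f
query mem[0x11]=0xf1, mem[0x15]=0x3f, mem[0x13]=0xf2, mem[0x05]=0x3f, mem[0x16]=0x87

MEM[0x11,0x15,0x13,0x05,0x16] = f1 3f f2 3f 87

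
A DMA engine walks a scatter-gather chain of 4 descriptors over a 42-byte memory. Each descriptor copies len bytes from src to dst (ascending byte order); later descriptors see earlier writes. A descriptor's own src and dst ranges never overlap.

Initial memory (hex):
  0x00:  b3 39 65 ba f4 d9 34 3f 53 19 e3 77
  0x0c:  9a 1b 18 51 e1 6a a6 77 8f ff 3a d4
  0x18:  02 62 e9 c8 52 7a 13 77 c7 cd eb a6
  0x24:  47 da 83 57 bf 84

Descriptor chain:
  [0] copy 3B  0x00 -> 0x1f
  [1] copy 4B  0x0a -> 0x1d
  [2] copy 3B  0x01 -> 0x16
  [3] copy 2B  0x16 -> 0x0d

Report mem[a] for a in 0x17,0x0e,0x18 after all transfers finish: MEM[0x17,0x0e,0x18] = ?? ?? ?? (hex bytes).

MEM[0x17,0x0e,0x18] = 65 65 ba

D0: mem[0x1f..0x21] <- [b3 39 65]
D1: mem[0x1d..0x20] <- [e3 77 9a 1b]
D2: mem[0x16..0x18] <- [39 65 ba]
D3: mem[0x0d..0x0e] <- [39 65]
query mem[0x17]=0x65, mem[0x0e]=0x65, mem[0x18]=0xba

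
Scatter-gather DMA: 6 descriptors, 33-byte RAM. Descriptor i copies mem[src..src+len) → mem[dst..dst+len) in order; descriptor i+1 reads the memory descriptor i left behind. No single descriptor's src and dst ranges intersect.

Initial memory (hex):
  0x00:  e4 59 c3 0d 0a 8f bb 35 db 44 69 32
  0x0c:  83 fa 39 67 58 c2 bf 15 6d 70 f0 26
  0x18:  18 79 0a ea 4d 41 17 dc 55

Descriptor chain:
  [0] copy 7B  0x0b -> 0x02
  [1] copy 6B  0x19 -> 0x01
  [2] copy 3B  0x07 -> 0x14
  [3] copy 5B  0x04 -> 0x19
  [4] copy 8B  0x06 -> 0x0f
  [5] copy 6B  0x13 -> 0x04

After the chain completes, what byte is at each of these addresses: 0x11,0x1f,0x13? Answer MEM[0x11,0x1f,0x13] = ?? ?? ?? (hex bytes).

MEM[0x11,0x1f,0x13] = c2 dc 69

#0 dst[0x02+7] := {0x32,0x83,0xfa,0x39,0x67,0x58,0xc2}
#1 dst[0x01+6] := {0x79,0x0a,0xea,0x4d,0x41,0x17}
#2 dst[0x14+3] := {0x58,0xc2,0x44}
#3 dst[0x19+5] := {0x4d,0x41,0x17,0x58,0xc2}
#4 dst[0x0f+8] := {0x17,0x58,0xc2,0x44,0x69,0x32,0x83,0xfa}
#5 dst[0x04+6] := {0x69,0x32,0x83,0xfa,0x26,0x18}
query mem[0x11]=0xc2, mem[0x1f]=0xdc, mem[0x13]=0x69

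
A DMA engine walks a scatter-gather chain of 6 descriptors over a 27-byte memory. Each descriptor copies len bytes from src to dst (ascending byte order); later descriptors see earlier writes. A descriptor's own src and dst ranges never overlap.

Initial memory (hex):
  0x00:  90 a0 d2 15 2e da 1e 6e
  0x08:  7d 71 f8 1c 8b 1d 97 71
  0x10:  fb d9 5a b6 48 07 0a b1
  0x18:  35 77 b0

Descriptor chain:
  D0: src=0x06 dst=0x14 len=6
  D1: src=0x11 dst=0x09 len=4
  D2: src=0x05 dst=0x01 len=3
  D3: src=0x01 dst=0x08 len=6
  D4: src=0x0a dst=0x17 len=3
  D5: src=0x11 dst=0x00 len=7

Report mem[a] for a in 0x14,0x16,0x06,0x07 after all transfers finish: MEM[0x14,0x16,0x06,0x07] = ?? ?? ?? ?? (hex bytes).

MEM[0x14,0x16,0x06,0x07] = 1e 7d 6e 6e

  after D0: wrote 6B at 0x14 = 1e6e7d71f81c
  after D1: wrote 4B at 0x09 = d95ab61e
  after D2: wrote 3B at 0x01 = da1e6e
  after D3: wrote 6B at 0x08 = da1e6e2eda1e
  after D4: wrote 3B at 0x17 = 6e2eda
  after D5: wrote 7B at 0x00 = d95ab61e6e7d6e
query mem[0x14]=0x1e, mem[0x16]=0x7d, mem[0x06]=0x6e, mem[0x07]=0x6e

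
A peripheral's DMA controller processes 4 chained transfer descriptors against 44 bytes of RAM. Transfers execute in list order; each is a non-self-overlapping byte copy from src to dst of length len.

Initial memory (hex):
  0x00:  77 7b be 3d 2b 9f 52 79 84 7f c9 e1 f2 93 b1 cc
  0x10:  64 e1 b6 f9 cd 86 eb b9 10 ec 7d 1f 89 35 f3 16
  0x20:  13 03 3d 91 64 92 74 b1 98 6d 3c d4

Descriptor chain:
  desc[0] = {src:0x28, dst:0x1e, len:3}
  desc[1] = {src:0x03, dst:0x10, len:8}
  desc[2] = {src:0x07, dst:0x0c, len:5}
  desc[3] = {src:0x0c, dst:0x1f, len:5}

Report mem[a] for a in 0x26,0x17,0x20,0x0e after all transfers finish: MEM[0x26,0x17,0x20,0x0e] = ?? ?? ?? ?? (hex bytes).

[0] 0x28->0x1e len=3 : 98 6d 3c
[1] 0x03->0x10 len=8 : 3d 2b 9f 52 79 84 7f c9
[2] 0x07->0x0c len=5 : 79 84 7f c9 e1
[3] 0x0c->0x1f len=5 : 79 84 7f c9 e1
query mem[0x26]=0x74, mem[0x17]=0xc9, mem[0x20]=0x84, mem[0x0e]=0x7f

MEM[0x26,0x17,0x20,0x0e] = 74 c9 84 7f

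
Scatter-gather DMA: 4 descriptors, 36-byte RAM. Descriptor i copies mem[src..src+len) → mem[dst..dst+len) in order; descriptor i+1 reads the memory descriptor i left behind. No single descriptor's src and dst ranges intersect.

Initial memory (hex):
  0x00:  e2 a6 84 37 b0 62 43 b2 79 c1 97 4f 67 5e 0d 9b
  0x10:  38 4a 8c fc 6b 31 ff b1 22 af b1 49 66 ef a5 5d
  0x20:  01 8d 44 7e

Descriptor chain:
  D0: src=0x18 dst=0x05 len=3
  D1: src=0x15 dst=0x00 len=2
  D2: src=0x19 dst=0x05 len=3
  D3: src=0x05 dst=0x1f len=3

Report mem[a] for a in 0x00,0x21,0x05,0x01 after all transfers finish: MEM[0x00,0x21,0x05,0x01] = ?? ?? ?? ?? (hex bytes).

MEM[0x00,0x21,0x05,0x01] = 31 49 af ff

  after D0: wrote 3B at 0x05 = 22afb1
  after D1: wrote 2B at 0x00 = 31ff
  after D2: wrote 3B at 0x05 = afb149
  after D3: wrote 3B at 0x1f = afb149
query mem[0x00]=0x31, mem[0x21]=0x49, mem[0x05]=0xaf, mem[0x01]=0xff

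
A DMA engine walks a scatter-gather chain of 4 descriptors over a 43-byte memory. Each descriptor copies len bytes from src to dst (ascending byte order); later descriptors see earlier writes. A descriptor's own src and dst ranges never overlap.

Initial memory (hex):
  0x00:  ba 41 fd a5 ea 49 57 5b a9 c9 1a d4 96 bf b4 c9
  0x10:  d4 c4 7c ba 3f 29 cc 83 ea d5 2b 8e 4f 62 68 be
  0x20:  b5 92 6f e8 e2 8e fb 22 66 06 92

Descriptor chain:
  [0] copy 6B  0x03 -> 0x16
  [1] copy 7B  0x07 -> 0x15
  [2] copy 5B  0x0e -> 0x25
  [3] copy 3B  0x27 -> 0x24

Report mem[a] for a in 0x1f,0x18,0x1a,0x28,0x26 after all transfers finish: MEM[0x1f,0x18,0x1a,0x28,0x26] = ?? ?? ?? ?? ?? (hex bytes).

#0 dst[0x16+6] := {0xa5,0xea,0x49,0x57,0x5b,0xa9}
#1 dst[0x15+7] := {0x5b,0xa9,0xc9,0x1a,0xd4,0x96,0xbf}
#2 dst[0x25+5] := {0xb4,0xc9,0xd4,0xc4,0x7c}
#3 dst[0x24+3] := {0xd4,0xc4,0x7c}
query mem[0x1f]=0xbe, mem[0x18]=0x1a, mem[0x1a]=0x96, mem[0x28]=0xc4, mem[0x26]=0x7c

MEM[0x1f,0x18,0x1a,0x28,0x26] = be 1a 96 c4 7c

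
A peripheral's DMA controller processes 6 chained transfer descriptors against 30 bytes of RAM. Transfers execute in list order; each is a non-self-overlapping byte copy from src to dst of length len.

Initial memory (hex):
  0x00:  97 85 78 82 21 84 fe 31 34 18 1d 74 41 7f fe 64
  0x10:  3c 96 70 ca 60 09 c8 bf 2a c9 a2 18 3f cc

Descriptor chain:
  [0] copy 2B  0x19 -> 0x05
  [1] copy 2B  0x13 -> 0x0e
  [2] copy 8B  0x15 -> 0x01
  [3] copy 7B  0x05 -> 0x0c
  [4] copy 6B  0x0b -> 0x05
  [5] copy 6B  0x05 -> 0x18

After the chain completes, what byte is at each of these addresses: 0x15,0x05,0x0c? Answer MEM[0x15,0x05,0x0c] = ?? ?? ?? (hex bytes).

MEM[0x15,0x05,0x0c] = 09 74 c9

#0 dst[0x05+2] := {0xc9,0xa2}
#1 dst[0x0e+2] := {0xca,0x60}
#2 dst[0x01+8] := {0x09,0xc8,0xbf,0x2a,0xc9,0xa2,0x18,0x3f}
#3 dst[0x0c+7] := {0xc9,0xa2,0x18,0x3f,0x18,0x1d,0x74}
#4 dst[0x05+6] := {0x74,0xc9,0xa2,0x18,0x3f,0x18}
#5 dst[0x18+6] := {0x74,0xc9,0xa2,0x18,0x3f,0x18}
query mem[0x15]=0x09, mem[0x05]=0x74, mem[0x0c]=0xc9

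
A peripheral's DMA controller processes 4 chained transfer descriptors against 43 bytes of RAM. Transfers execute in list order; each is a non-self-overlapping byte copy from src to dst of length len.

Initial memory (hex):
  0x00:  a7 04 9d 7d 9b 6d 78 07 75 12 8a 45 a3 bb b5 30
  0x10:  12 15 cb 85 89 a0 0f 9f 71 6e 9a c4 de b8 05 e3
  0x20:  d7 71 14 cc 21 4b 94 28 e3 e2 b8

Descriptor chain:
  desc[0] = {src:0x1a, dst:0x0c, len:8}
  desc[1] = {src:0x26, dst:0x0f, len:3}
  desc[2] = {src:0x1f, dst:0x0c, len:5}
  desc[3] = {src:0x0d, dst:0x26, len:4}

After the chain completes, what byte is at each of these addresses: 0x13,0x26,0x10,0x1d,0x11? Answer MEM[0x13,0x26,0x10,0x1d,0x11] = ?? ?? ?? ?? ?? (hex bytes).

[0] 0x1a->0x0c len=8 : 9a c4 de b8 05 e3 d7 71
[1] 0x26->0x0f len=3 : 94 28 e3
[2] 0x1f->0x0c len=5 : e3 d7 71 14 cc
[3] 0x0d->0x26 len=4 : d7 71 14 cc
query mem[0x13]=0x71, mem[0x26]=0xd7, mem[0x10]=0xcc, mem[0x1d]=0xb8, mem[0x11]=0xe3

MEM[0x13,0x26,0x10,0x1d,0x11] = 71 d7 cc b8 e3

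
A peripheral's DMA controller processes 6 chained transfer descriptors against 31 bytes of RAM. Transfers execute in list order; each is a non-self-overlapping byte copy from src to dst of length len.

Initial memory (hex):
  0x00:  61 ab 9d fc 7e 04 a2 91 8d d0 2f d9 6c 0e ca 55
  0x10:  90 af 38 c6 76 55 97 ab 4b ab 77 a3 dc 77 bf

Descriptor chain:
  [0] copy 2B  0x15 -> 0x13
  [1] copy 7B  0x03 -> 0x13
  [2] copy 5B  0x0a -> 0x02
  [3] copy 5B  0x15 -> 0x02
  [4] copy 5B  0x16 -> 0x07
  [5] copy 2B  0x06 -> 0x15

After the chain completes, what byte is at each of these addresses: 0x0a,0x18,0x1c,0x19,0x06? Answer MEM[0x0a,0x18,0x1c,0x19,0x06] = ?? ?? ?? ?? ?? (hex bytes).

[0] 0x15->0x13 len=2 : 55 97
[1] 0x03->0x13 len=7 : fc 7e 04 a2 91 8d d0
[2] 0x0a->0x02 len=5 : 2f d9 6c 0e ca
[3] 0x15->0x02 len=5 : 04 a2 91 8d d0
[4] 0x16->0x07 len=5 : a2 91 8d d0 77
[5] 0x06->0x15 len=2 : d0 a2
query mem[0x0a]=0xd0, mem[0x18]=0x8d, mem[0x1c]=0xdc, mem[0x19]=0xd0, mem[0x06]=0xd0

MEM[0x0a,0x18,0x1c,0x19,0x06] = d0 8d dc d0 d0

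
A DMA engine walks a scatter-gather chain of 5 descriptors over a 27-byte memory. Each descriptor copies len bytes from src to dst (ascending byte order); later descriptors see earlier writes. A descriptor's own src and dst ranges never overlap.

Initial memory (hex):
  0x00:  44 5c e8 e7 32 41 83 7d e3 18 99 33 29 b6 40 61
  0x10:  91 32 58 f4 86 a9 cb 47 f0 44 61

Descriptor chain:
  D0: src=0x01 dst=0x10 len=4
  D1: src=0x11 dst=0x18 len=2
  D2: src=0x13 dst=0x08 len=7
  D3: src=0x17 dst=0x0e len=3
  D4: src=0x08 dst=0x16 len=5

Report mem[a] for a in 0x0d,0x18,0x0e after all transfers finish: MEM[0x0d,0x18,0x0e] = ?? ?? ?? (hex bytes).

MEM[0x0d,0x18,0x0e] = e8 a9 47

[0] 0x01->0x10 len=4 : 5c e8 e7 32
[1] 0x11->0x18 len=2 : e8 e7
[2] 0x13->0x08 len=7 : 32 86 a9 cb 47 e8 e7
[3] 0x17->0x0e len=3 : 47 e8 e7
[4] 0x08->0x16 len=5 : 32 86 a9 cb 47
query mem[0x0d]=0xe8, mem[0x18]=0xa9, mem[0x0e]=0x47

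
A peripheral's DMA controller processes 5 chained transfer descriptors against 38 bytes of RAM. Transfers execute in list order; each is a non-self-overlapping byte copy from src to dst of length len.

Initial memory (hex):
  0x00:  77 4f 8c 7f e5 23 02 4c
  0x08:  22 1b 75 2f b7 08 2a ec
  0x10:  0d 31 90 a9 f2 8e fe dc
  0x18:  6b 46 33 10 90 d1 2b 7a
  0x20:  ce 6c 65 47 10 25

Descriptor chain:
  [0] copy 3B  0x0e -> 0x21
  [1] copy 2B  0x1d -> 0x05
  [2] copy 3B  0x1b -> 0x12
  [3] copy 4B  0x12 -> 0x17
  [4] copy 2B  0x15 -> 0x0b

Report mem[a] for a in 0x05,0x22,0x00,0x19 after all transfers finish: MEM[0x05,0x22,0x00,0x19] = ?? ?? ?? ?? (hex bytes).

  after D0: wrote 3B at 0x21 = 2aec0d
  after D1: wrote 2B at 0x05 = d12b
  after D2: wrote 3B at 0x12 = 1090d1
  after D3: wrote 4B at 0x17 = 1090d18e
  after D4: wrote 2B at 0x0b = 8efe
query mem[0x05]=0xd1, mem[0x22]=0xec, mem[0x00]=0x77, mem[0x19]=0xd1

MEM[0x05,0x22,0x00,0x19] = d1 ec 77 d1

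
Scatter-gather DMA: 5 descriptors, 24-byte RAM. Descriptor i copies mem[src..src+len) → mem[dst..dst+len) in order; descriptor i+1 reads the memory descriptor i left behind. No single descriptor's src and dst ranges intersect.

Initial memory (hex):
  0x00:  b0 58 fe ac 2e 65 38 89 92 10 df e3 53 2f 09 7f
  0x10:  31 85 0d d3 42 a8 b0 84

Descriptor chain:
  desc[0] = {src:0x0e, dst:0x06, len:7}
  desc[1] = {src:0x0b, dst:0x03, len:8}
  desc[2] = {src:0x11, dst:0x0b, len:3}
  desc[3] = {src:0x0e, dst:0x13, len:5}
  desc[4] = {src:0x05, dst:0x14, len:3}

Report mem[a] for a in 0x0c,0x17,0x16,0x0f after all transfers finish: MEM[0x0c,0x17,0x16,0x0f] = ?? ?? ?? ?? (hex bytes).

MEM[0x0c,0x17,0x16,0x0f] = 0d 0d 7f 7f

D0: mem[0x06..0x0c] <- [09 7f 31 85 0d d3 42]
D1: mem[0x03..0x0a] <- [d3 42 2f 09 7f 31 85 0d]
D2: mem[0x0b..0x0d] <- [85 0d d3]
D3: mem[0x13..0x17] <- [09 7f 31 85 0d]
D4: mem[0x14..0x16] <- [2f 09 7f]
query mem[0x0c]=0x0d, mem[0x17]=0x0d, mem[0x16]=0x7f, mem[0x0f]=0x7f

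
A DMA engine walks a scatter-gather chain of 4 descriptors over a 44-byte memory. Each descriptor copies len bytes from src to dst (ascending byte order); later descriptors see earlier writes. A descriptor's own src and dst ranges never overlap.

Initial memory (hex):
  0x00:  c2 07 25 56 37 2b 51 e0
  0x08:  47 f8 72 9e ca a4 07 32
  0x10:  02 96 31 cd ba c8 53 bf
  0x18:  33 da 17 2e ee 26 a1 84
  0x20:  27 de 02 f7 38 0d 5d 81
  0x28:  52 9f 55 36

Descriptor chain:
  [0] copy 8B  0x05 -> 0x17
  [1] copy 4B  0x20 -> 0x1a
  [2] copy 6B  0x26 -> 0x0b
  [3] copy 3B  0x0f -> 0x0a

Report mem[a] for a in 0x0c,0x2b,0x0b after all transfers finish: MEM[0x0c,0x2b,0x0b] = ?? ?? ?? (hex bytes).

D0: mem[0x17..0x1e] <- [2b 51 e0 47 f8 72 9e ca]
D1: mem[0x1a..0x1d] <- [27 de 02 f7]
D2: mem[0x0b..0x10] <- [5d 81 52 9f 55 36]
D3: mem[0x0a..0x0c] <- [55 36 96]
query mem[0x0c]=0x96, mem[0x2b]=0x36, mem[0x0b]=0x36

MEM[0x0c,0x2b,0x0b] = 96 36 36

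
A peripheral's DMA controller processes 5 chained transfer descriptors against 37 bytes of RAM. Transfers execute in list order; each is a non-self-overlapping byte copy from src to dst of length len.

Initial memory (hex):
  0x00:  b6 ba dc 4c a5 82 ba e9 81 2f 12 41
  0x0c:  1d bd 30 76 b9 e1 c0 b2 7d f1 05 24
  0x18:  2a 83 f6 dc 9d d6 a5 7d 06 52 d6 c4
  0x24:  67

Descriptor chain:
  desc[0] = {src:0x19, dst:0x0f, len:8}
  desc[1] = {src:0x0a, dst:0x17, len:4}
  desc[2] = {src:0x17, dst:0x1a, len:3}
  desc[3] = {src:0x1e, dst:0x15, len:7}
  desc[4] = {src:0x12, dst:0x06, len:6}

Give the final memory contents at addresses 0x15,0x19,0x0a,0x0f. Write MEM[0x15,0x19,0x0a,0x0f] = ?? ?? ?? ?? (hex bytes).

[0] 0x19->0x0f len=8 : 83 f6 dc 9d d6 a5 7d 06
[1] 0x0a->0x17 len=4 : 12 41 1d bd
[2] 0x17->0x1a len=3 : 12 41 1d
[3] 0x1e->0x15 len=7 : a5 7d 06 52 d6 c4 67
[4] 0x12->0x06 len=6 : 9d d6 a5 a5 7d 06
query mem[0x15]=0xa5, mem[0x19]=0xd6, mem[0x0a]=0x7d, mem[0x0f]=0x83

MEM[0x15,0x19,0x0a,0x0f] = a5 d6 7d 83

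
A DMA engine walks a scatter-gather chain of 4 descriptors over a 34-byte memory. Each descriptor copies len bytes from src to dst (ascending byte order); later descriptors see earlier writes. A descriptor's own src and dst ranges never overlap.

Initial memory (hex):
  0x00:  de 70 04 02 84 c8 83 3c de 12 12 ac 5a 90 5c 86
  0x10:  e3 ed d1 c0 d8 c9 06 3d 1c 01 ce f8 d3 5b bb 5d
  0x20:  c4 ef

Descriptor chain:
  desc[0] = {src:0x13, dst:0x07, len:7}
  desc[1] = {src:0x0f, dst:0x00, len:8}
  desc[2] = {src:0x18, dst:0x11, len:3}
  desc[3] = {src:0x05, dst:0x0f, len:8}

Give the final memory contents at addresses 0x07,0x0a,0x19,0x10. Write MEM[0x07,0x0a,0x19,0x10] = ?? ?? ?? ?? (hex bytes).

[0] 0x13->0x07 len=7 : c0 d8 c9 06 3d 1c 01
[1] 0x0f->0x00 len=8 : 86 e3 ed d1 c0 d8 c9 06
[2] 0x18->0x11 len=3 : 1c 01 ce
[3] 0x05->0x0f len=8 : d8 c9 06 d8 c9 06 3d 1c
query mem[0x07]=0x06, mem[0x0a]=0x06, mem[0x19]=0x01, mem[0x10]=0xc9

MEM[0x07,0x0a,0x19,0x10] = 06 06 01 c9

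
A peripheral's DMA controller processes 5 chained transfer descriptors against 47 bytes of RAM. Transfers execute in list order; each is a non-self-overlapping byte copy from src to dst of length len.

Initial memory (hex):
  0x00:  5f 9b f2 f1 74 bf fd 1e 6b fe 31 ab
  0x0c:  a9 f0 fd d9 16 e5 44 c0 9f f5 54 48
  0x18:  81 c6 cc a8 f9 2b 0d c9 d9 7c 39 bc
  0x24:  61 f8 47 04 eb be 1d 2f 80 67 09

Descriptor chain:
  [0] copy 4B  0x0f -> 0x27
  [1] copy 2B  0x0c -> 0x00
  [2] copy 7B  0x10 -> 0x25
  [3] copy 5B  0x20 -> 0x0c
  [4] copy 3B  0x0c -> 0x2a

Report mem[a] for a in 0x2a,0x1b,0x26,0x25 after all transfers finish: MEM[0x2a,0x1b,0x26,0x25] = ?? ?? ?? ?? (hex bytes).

MEM[0x2a,0x1b,0x26,0x25] = d9 a8 e5 16

D0: mem[0x27..0x2a] <- [d9 16 e5 44]
D1: mem[0x00..0x01] <- [a9 f0]
D2: mem[0x25..0x2b] <- [16 e5 44 c0 9f f5 54]
D3: mem[0x0c..0x10] <- [d9 7c 39 bc 61]
D4: mem[0x2a..0x2c] <- [d9 7c 39]
query mem[0x2a]=0xd9, mem[0x1b]=0xa8, mem[0x26]=0xe5, mem[0x25]=0x16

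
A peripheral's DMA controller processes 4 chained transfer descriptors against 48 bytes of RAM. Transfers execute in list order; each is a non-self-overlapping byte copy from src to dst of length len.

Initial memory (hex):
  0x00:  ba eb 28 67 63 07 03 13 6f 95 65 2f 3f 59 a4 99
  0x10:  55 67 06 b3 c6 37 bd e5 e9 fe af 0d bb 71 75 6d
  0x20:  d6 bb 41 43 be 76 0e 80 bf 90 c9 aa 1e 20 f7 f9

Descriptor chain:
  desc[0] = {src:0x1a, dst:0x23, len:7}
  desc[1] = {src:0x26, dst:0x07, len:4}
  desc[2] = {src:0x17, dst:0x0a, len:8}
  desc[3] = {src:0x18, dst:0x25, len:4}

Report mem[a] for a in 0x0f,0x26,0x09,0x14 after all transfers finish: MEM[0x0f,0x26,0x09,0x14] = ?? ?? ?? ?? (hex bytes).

[0] 0x1a->0x23 len=7 : af 0d bb 71 75 6d d6
[1] 0x26->0x07 len=4 : 71 75 6d d6
[2] 0x17->0x0a len=8 : e5 e9 fe af 0d bb 71 75
[3] 0x18->0x25 len=4 : e9 fe af 0d
query mem[0x0f]=0xbb, mem[0x26]=0xfe, mem[0x09]=0x6d, mem[0x14]=0xc6

MEM[0x0f,0x26,0x09,0x14] = bb fe 6d c6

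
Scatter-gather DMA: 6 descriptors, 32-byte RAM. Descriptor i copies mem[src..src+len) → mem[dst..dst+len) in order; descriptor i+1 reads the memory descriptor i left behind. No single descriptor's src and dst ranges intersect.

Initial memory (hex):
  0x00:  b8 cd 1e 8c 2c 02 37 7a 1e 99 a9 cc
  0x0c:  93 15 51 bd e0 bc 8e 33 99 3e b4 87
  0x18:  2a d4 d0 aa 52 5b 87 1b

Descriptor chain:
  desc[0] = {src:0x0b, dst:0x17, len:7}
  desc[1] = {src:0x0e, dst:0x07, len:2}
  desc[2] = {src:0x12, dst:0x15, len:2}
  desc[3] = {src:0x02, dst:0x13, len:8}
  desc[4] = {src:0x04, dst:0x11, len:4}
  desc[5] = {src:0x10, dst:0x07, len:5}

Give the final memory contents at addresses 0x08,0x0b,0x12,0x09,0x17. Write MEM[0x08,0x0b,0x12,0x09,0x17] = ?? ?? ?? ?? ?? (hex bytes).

  after D0: wrote 7B at 0x17 = cc931551bde0bc
  after D1: wrote 2B at 0x07 = 51bd
  after D2: wrote 2B at 0x15 = 8e33
  after D3: wrote 8B at 0x13 = 1e8c2c023751bd99
  after D4: wrote 4B at 0x11 = 2c023751
  after D5: wrote 5B at 0x07 = e02c023751
query mem[0x08]=0x2c, mem[0x0b]=0x51, mem[0x12]=0x02, mem[0x09]=0x02, mem[0x17]=0x37

MEM[0x08,0x0b,0x12,0x09,0x17] = 2c 51 02 02 37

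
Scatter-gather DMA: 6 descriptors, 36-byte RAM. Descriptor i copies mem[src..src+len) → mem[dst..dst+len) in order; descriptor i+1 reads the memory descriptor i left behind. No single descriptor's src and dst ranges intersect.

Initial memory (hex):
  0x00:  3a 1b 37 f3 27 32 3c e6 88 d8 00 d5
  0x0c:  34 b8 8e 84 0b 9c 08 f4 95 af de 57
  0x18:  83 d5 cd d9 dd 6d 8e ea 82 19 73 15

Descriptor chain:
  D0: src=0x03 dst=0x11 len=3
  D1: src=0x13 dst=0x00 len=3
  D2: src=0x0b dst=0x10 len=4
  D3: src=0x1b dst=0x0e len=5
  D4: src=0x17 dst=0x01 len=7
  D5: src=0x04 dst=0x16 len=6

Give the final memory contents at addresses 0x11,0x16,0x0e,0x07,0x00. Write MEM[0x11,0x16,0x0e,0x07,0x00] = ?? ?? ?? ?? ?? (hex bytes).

MEM[0x11,0x16,0x0e,0x07,0x00] = 8e cd d9 6d 32

[0] 0x03->0x11 len=3 : f3 27 32
[1] 0x13->0x00 len=3 : 32 95 af
[2] 0x0b->0x10 len=4 : d5 34 b8 8e
[3] 0x1b->0x0e len=5 : d9 dd 6d 8e ea
[4] 0x17->0x01 len=7 : 57 83 d5 cd d9 dd 6d
[5] 0x04->0x16 len=6 : cd d9 dd 6d 88 d8
query mem[0x11]=0x8e, mem[0x16]=0xcd, mem[0x0e]=0xd9, mem[0x07]=0x6d, mem[0x00]=0x32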